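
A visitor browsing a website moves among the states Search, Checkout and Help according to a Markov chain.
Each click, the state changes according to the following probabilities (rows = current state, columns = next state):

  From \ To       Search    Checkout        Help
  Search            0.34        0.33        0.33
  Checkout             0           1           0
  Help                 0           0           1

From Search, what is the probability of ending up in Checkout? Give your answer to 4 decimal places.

Let h(s) be the probability of absorption at Checkout starting from transient state s. Then h(Checkout) = 1 and h(Help) = 0. By first-step analysis:
h(Search) = 0.34·h(Search) + 0.33·1 + 0.33·0
Solving: h(Search) = 0.5000.
Starting from Search, the probability is 0.5000.

0.5000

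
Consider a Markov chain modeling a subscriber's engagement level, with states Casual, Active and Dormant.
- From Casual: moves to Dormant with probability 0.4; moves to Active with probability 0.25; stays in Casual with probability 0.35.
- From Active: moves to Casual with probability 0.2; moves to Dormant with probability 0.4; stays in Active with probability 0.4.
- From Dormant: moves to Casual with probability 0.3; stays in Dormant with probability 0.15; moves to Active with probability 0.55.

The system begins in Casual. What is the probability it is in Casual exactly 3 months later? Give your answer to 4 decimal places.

Propagate the distribution vector 3 months from Casual.
After 0 months: (1.0000, 0.0000, 0.0000)
After 1 month: (0.3500, 0.2500, 0.4000)
After 2 months: (0.2925, 0.4075, 0.3000)
After 3 months: (0.2739, 0.4011, 0.3250)
P(in Casual after 3 months) = 0.2739

0.2739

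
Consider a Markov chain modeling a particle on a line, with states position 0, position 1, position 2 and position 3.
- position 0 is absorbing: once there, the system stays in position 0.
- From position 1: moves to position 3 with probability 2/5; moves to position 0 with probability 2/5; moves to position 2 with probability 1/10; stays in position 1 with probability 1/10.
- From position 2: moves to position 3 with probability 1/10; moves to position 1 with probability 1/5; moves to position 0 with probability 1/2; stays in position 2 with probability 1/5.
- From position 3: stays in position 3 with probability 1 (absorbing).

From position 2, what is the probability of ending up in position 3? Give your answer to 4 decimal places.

0.2429

Let h(s) be the probability of absorption at position 3 starting from transient state s. Then h(position 3) = 1 and h(position 0) = 0. By first-step analysis:
h(position 1) = 0.4·0 + 0.1·h(position 1) + 0.1·h(position 2) + 0.4·1
h(position 2) = 0.5·0 + 0.2·h(position 1) + 0.2·h(position 2) + 0.1·1
Solving: h(position 1) = 0.4714, h(position 2) = 0.2429.
Starting from position 2, the probability is 0.2429.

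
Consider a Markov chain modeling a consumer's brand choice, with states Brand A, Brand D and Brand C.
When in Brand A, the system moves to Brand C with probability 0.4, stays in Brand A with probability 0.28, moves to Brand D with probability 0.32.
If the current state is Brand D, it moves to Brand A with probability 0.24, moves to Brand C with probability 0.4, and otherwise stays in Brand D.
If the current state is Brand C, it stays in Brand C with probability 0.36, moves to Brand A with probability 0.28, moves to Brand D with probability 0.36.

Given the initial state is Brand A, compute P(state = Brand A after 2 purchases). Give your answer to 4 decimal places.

Sum over the intermediate state after 1 purchase:
P = P(Brand A→Brand A)·P(Brand A→Brand A) + P(Brand A→Brand D)·P(Brand D→Brand A) + P(Brand A→Brand C)·P(Brand C→Brand A)
  = 0.28×0.28 + 0.32×0.24 + 0.4×0.28
  = 0.0784 + 0.0768 + 0.1120 = 0.2672

0.2672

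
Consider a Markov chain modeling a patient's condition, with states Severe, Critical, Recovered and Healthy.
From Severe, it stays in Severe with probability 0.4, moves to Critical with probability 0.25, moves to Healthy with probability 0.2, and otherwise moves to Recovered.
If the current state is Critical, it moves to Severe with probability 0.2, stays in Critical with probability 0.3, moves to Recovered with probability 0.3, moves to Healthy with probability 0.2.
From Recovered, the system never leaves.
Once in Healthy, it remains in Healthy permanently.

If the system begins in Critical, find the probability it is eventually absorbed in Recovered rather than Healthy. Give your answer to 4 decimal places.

0.5676

Let h(s) be the probability of absorption at Recovered starting from transient state s. Then h(Recovered) = 1 and h(Healthy) = 0. By first-step analysis:
h(Severe) = 0.4·h(Severe) + 0.25·h(Critical) + 0.15·1 + 0.2·0
h(Critical) = 0.2·h(Severe) + 0.3·h(Critical) + 0.3·1 + 0.2·0
Solving: h(Severe) = 0.4865, h(Critical) = 0.5676.
Starting from Critical, the probability is 0.5676.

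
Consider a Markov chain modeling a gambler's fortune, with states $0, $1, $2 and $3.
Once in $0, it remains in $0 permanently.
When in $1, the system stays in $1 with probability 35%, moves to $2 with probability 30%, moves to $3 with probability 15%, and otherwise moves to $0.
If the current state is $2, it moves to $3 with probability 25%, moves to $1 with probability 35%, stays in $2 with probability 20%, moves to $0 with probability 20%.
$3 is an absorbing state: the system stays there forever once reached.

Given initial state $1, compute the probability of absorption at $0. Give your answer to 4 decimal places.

0.5301

Let h(s) be the probability of absorption at $0 starting from transient state s. Then h($0) = 1 and h($3) = 0. By first-step analysis:
h($1) = 0.2·1 + 0.35·h($1) + 0.3·h($2) + 0.15·0
h($2) = 0.2·1 + 0.35·h($1) + 0.2·h($2) + 0.25·0
Solving: h($1) = 0.5301, h($2) = 0.4819.
Starting from $1, the probability is 0.5301.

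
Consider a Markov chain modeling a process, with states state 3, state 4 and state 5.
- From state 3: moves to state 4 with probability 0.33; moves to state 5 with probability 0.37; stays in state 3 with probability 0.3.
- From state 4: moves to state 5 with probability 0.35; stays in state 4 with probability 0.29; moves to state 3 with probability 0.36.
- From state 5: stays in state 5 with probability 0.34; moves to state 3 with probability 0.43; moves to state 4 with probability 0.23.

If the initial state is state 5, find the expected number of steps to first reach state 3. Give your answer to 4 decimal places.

2.4221

Let t(s) be the expected number of steps to first reach state 3 from state s, with t(state 3) = 0. Conditioning on the first step:
t(state 4) = 1 + 0.29·t(state 4) + 0.35·t(state 5)
t(state 5) = 1 + 0.23·t(state 4) + 0.34·t(state 5)
Solving: t(state 4) = 2.6024, t(state 5) = 2.4221.
Expected steps from state 5 to state 3: 2.4221.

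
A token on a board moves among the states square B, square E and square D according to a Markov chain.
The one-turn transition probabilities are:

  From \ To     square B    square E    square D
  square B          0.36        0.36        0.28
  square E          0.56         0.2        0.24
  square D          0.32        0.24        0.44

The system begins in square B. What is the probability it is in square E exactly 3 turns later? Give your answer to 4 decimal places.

0.2797

Propagate the distribution vector 3 turns from square B.
After 0 turns: (1.0000, 0.0000, 0.0000)
After 1 turn: (0.3600, 0.3600, 0.2800)
After 2 turns: (0.4208, 0.2688, 0.3104)
After 3 turns: (0.4013, 0.2797, 0.3189)
P(in square E after 3 turns) = 0.2797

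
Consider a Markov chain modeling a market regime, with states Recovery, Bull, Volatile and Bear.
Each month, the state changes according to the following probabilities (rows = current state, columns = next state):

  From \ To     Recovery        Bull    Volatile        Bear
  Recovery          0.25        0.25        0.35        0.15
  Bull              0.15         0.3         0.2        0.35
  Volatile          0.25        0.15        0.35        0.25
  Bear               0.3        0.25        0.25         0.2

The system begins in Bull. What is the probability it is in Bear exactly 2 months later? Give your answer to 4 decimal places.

Propagate the distribution vector 2 months from Bull.
After 0 months: (0.0000, 1.0000, 0.0000, 0.0000)
After 1 month: (0.1500, 0.3000, 0.2000, 0.3500)
After 2 months: (0.2375, 0.2450, 0.2700, 0.2475)
P(in Bear after 2 months) = 0.2475

0.2475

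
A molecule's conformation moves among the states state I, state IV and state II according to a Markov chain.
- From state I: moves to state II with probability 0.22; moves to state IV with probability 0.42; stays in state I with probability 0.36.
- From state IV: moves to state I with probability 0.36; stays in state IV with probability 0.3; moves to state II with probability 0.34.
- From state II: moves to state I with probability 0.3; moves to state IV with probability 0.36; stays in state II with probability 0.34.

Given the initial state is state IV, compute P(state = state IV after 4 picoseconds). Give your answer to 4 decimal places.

Propagate the distribution vector 4 picoseconds from state IV.
After 0 picoseconds: (0.0000, 1.0000, 0.0000)
After 1 picosecond: (0.3600, 0.3000, 0.3400)
After 2 picoseconds: (0.3396, 0.3636, 0.2968)
After 3 picoseconds: (0.3422, 0.3586, 0.2992)
After 4 picoseconds: (0.3420, 0.3590, 0.2989)
P(in state IV after 4 picoseconds) = 0.3590

0.3590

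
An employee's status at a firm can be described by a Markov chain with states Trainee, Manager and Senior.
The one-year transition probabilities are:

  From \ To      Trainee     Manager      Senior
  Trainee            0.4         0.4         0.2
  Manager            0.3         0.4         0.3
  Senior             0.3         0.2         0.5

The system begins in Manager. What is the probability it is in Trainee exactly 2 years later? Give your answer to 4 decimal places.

Sum over the intermediate state after 1 year:
P = P(Manager→Trainee)·P(Trainee→Trainee) + P(Manager→Manager)·P(Manager→Trainee) + P(Manager→Senior)·P(Senior→Trainee)
  = 0.3×0.4 + 0.4×0.3 + 0.3×0.3
  = 0.1200 + 0.1200 + 0.0900 = 0.3300

0.3300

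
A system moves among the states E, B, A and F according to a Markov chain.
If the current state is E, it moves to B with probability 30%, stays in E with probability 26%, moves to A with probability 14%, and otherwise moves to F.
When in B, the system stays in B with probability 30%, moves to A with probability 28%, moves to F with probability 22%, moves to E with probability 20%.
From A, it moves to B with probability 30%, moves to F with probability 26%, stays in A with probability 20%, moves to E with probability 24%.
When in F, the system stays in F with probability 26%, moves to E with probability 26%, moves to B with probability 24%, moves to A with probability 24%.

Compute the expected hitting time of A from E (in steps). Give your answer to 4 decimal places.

Let t(s) be the expected number of steps to first reach A from state s, with t(A) = 0. Conditioning on the first step:
t(E) = 1 + 0.26·t(E) + 0.3·t(B) + 0.3·t(F)
t(B) = 1 + 0.2·t(E) + 0.3·t(B) + 0.22·t(F)
t(F) = 1 + 0.26·t(E) + 0.24·t(B) + 0.26·t(F)
Solving: t(E) = 4.8444, t(B) = 4.2005, t(F) = 4.4158.
Expected steps from E to A: 4.8444.

4.8444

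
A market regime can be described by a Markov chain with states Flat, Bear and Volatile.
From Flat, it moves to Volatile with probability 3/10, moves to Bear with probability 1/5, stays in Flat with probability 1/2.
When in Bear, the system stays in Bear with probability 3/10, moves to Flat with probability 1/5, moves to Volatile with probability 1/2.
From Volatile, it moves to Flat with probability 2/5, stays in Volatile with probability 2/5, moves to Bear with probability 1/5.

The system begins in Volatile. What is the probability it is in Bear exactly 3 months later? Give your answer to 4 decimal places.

0.2220

Propagate the distribution vector 3 months from Volatile.
After 0 months: (0.0000, 0.0000, 1.0000)
After 1 month: (0.4000, 0.2000, 0.4000)
After 2 months: (0.4000, 0.2200, 0.3800)
After 3 months: (0.3960, 0.2220, 0.3820)
P(in Bear after 3 months) = 0.2220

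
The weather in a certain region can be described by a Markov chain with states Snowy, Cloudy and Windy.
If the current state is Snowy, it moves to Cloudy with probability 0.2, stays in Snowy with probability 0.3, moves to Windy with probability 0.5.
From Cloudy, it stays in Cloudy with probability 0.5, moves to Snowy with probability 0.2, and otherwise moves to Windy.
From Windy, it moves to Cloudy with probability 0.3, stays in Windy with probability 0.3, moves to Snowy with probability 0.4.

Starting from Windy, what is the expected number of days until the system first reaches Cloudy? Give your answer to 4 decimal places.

Let t(s) be the expected number of days to first reach Cloudy from state s, with t(Cloudy) = 0. Conditioning on the first day:
t(Snowy) = 1 + 0.3·t(Snowy) + 0.5·t(Windy)
t(Windy) = 1 + 0.4·t(Snowy) + 0.3·t(Windy)
Solving: t(Snowy) = 4.1379, t(Windy) = 3.7931.
Expected days from Windy to Cloudy: 3.7931.

3.7931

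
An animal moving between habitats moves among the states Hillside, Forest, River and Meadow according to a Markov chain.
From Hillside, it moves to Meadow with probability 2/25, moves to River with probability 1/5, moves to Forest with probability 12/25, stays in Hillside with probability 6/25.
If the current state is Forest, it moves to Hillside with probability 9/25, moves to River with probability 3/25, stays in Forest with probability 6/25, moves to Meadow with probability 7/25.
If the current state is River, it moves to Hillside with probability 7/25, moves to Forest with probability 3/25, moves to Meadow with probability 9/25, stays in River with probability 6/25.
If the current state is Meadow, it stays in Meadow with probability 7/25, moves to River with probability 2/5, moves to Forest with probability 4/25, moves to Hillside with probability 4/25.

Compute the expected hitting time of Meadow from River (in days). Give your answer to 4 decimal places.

Let t(s) be the expected number of days to first reach Meadow from state s, with t(Meadow) = 0. Conditioning on the first day:
t(Hillside) = 1 + 0.24·t(Hillside) + 0.48·t(Forest) + 0.2·t(River)
t(Forest) = 1 + 0.36·t(Hillside) + 0.24·t(Forest) + 0.12·t(River)
t(River) = 1 + 0.28·t(Hillside) + 0.12·t(Forest) + 0.24·t(River)
Solving: t(Hillside) = 5.0642, t(Forest) = 4.3248, t(River) = 3.8644.
Expected days from River to Meadow: 3.8644.

3.8644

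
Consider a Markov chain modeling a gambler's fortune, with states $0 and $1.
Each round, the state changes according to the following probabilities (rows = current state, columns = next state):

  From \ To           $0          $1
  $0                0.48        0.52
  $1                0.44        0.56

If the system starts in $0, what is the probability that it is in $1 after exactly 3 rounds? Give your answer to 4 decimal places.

0.5416

Propagate the distribution vector 3 rounds from $0.
After 0 rounds: (1.0000, 0.0000)
After 1 round: (0.4800, 0.5200)
After 2 rounds: (0.4592, 0.5408)
After 3 rounds: (0.4584, 0.5416)
P(in $1 after 3 rounds) = 0.5416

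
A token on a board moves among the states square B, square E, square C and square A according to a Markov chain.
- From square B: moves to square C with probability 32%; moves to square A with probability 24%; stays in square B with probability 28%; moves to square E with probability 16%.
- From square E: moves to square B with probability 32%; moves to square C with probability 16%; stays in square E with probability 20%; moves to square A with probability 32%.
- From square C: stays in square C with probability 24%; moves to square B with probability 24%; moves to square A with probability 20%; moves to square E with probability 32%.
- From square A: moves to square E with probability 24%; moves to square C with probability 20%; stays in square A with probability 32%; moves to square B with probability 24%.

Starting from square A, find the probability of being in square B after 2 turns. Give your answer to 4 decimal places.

Propagate the distribution vector 2 turns from square A.
After 0 turns: (0.0000, 0.0000, 0.0000, 1.0000)
After 1 turn: (0.2400, 0.2400, 0.2000, 0.3200)
After 2 turns: (0.2688, 0.2272, 0.2272, 0.2768)
P(in square B after 2 turns) = 0.2688

0.2688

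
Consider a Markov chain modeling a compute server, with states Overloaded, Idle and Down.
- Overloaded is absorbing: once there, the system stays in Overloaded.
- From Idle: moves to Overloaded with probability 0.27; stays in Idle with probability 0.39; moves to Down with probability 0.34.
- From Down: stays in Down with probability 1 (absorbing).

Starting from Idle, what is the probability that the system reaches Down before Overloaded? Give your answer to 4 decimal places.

Let h(s) be the probability of absorption at Down starting from transient state s. Then h(Down) = 1 and h(Overloaded) = 0. By first-step analysis:
h(Idle) = 0.27·0 + 0.39·h(Idle) + 0.34·1
Solving: h(Idle) = 0.5574.
Starting from Idle, the probability is 0.5574.

0.5574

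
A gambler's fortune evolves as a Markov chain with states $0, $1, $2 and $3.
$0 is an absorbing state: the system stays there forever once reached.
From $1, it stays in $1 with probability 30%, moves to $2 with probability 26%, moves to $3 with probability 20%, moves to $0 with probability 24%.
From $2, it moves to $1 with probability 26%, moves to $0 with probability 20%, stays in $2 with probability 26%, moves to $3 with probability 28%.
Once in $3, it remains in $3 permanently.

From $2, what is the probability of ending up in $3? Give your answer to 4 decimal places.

Let h(s) be the probability of absorption at $3 starting from transient state s. Then h($3) = 1 and h($0) = 0. By first-step analysis:
h($1) = 0.24·0 + 0.3·h($1) + 0.26·h($2) + 0.2·1
h($2) = 0.2·0 + 0.26·h($1) + 0.26·h($2) + 0.28·1
Solving: h($1) = 0.4902, h($2) = 0.5506.
Starting from $2, the probability is 0.5506.

0.5506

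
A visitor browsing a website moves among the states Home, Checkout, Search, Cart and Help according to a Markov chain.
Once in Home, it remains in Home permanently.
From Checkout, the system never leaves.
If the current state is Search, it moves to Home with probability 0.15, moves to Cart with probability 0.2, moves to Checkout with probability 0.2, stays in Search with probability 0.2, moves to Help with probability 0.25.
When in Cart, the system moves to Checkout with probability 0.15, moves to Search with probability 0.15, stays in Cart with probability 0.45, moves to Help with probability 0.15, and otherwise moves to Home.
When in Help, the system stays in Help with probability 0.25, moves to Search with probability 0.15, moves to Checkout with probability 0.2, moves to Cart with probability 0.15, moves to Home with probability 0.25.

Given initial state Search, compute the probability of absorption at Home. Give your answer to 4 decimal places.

Let h(s) be the probability of absorption at Home starting from transient state s. Then h(Home) = 1 and h(Checkout) = 0. By first-step analysis:
h(Search) = 0.15·1 + 0.2·0 + 0.2·h(Search) + 0.2·h(Cart) + 0.25·h(Help)
h(Cart) = 0.1·1 + 0.15·0 + 0.15·h(Search) + 0.45·h(Cart) + 0.15·h(Help)
h(Help) = 0.25·1 + 0.2·0 + 0.15·h(Search) + 0.15·h(Cart) + 0.25·h(Help)
Solving: h(Search) = 0.4604, h(Cart) = 0.4478, h(Help) = 0.5150.
Starting from Search, the probability is 0.4604.

0.4604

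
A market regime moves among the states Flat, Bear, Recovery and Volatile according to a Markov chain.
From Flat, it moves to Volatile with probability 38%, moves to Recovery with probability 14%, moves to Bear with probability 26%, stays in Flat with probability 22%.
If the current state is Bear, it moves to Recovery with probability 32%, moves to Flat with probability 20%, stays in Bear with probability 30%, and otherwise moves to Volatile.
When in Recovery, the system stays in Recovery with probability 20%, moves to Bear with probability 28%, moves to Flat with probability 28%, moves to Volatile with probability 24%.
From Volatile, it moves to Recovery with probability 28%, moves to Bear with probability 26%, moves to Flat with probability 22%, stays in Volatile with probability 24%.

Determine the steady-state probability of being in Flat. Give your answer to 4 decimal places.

Let the stationary distribution be π with π = πP and π_1 + π_2 + π_3 + π_4 = 1.
π_1 = 0.22·π_1 + 0.2·π_2 + 0.28·π_3 + 0.22·π_4
π_2 = 0.26·π_1 + 0.3·π_2 + 0.28·π_3 + 0.26·π_4
π_3 = 0.14·π_1 + 0.32·π_2 + 0.2·π_3 + 0.28·π_4
Solving with the normalization constraint gives π = (0.2289, 0.2758, 0.2398, 0.2555).
So the stationary probability of Flat is 0.2289.

0.2289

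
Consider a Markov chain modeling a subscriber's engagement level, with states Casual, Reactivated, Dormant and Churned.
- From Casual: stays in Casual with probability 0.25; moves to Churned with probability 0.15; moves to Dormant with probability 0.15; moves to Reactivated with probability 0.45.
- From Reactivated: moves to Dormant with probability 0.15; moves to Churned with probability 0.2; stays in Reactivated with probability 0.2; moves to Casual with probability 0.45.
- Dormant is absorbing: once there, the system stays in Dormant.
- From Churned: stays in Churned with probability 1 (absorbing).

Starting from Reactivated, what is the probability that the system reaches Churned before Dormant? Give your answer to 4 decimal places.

0.5472

Let h(s) be the probability of absorption at Churned starting from transient state s. Then h(Churned) = 1 and h(Dormant) = 0. By first-step analysis:
h(Casual) = 0.25·h(Casual) + 0.45·h(Reactivated) + 0.15·0 + 0.15·1
h(Reactivated) = 0.45·h(Casual) + 0.2·h(Reactivated) + 0.15·0 + 0.2·1
Solving: h(Casual) = 0.5283, h(Reactivated) = 0.5472.
Starting from Reactivated, the probability is 0.5472.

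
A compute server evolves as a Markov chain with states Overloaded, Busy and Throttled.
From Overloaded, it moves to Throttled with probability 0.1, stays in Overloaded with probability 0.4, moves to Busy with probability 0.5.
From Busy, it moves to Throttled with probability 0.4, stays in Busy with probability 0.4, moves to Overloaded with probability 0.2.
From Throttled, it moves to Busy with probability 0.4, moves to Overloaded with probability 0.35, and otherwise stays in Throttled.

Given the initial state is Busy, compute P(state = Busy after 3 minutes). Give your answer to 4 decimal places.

Propagate the distribution vector 3 minutes from Busy.
After 0 minutes: (0.0000, 1.0000, 0.0000)
After 1 minute: (0.2000, 0.4000, 0.4000)
After 2 minutes: (0.3000, 0.4200, 0.2800)
After 3 minutes: (0.3020, 0.4300, 0.2680)
P(in Busy after 3 minutes) = 0.4300

0.4300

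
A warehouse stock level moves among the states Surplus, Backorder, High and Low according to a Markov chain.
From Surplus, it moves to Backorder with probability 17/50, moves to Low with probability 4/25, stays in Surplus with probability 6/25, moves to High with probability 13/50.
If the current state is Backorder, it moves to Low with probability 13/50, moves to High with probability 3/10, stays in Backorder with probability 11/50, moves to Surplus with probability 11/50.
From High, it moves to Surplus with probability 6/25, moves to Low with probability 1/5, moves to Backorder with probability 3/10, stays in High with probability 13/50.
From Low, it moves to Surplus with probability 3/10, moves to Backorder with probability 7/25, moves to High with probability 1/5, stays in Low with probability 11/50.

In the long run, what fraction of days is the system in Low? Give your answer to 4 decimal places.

0.2113

Let the stationary distribution be π with π = πP and π_1 + π_2 + π_3 + π_4 = 1.
π_1 = 0.24·π_1 + 0.22·π_2 + 0.24·π_3 + 0.3·π_4
π_2 = 0.34·π_1 + 0.22·π_2 + 0.3·π_3 + 0.28·π_4
π_3 = 0.26·π_1 + 0.3·π_2 + 0.26·π_3 + 0.2·π_4
Solving with the normalization constraint gives π = (0.2470, 0.2830, 0.2586, 0.2113).
So the stationary probability of Low is 0.2113.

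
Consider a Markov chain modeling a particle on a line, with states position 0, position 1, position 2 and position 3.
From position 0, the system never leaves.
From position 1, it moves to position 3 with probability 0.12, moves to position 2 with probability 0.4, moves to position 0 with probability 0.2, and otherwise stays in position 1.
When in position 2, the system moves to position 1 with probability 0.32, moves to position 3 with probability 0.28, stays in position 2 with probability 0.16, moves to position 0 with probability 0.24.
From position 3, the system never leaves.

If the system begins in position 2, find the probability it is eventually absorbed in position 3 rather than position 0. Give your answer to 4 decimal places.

Let h(s) be the probability of absorption at position 3 starting from transient state s. Then h(position 3) = 1 and h(position 0) = 0. By first-step analysis:
h(position 1) = 0.2·0 + 0.28·h(position 1) + 0.4·h(position 2) + 0.12·1
h(position 2) = 0.24·0 + 0.32·h(position 1) + 0.16·h(position 2) + 0.28·1
Solving: h(position 1) = 0.4463, h(position 2) = 0.5034.
Starting from position 2, the probability is 0.5034.

0.5034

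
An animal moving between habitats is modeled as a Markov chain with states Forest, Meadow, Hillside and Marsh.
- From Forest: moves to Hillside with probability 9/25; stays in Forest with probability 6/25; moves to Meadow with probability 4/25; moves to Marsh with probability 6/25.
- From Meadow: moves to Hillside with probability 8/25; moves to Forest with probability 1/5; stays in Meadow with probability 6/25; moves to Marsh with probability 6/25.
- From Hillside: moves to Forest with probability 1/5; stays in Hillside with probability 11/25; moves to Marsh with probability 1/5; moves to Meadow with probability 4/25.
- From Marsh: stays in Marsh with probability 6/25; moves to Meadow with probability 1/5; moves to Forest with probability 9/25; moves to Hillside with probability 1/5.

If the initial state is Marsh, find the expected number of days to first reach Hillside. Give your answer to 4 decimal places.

3.6971

Let t(s) be the expected number of days to first reach Hillside from state s, with t(Hillside) = 0. Conditioning on the first day:
t(Forest) = 1 + 0.24·t(Forest) + 0.16·t(Meadow) + 0.24·t(Marsh)
t(Meadow) = 1 + 0.2·t(Forest) + 0.24·t(Meadow) + 0.24·t(Marsh)
t(Marsh) = 1 + 0.36·t(Forest) + 0.2·t(Meadow) + 0.24·t(Marsh)
Solving: t(Forest) = 3.1824, t(Meadow) = 3.3208, t(Marsh) = 3.6971.
Expected days from Marsh to Hillside: 3.6971.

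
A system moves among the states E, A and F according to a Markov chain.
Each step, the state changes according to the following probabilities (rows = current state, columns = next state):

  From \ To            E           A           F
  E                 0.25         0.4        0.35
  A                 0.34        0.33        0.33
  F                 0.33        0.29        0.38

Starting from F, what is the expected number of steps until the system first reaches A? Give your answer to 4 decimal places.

Let t(s) be the expected number of steps to first reach A from state s, with t(A) = 0. Conditioning on the first step:
t(E) = 1 + 0.25·t(E) + 0.35·t(F)
t(F) = 1 + 0.33·t(E) + 0.38·t(F)
Solving: t(E) = 2.7754, t(F) = 3.0901.
Expected steps from F to A: 3.0901.

3.0901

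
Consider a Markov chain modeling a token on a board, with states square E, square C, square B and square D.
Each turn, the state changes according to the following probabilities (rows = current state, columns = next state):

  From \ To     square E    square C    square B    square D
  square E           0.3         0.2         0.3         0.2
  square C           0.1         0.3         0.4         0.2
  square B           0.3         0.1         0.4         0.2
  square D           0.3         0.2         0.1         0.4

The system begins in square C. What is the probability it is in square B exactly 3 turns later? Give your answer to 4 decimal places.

Propagate the distribution vector 3 turns from square C.
After 0 turns: (0.0000, 1.0000, 0.0000, 0.0000)
After 1 turn: (0.1000, 0.3000, 0.4000, 0.2000)
After 2 turns: (0.2400, 0.1900, 0.3300, 0.2400)
After 3 turns: (0.2620, 0.1860, 0.3040, 0.2480)
P(in square B after 3 turns) = 0.3040

0.3040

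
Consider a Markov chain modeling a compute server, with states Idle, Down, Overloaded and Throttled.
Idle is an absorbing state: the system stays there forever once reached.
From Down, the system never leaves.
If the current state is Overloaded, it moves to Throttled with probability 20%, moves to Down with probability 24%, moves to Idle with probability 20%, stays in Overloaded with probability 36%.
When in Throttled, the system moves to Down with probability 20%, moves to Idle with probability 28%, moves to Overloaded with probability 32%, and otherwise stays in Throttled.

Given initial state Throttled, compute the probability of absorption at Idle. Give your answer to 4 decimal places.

Let h(s) be the probability of absorption at Idle starting from transient state s. Then h(Idle) = 1 and h(Down) = 0. By first-step analysis:
h(Overloaded) = 0.2·1 + 0.24·0 + 0.36·h(Overloaded) + 0.2·h(Throttled)
h(Throttled) = 0.28·1 + 0.2·0 + 0.32·h(Overloaded) + 0.2·h(Throttled)
Solving: h(Overloaded) = 0.4821, h(Throttled) = 0.5429.
Starting from Throttled, the probability is 0.5429.

0.5429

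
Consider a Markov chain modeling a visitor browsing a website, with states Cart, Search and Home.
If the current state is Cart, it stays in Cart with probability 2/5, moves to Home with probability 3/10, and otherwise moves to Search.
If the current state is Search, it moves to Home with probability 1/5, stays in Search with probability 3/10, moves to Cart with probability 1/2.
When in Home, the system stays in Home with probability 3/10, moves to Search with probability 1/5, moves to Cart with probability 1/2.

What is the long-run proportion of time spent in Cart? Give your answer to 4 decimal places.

0.4545

Let the stationary distribution be π with π = πP and π_1 + π_2 + π_3 = 1.
π_1 = 0.4·π_1 + 0.5·π_2 + 0.5·π_3
π_2 = 0.3·π_1 + 0.3·π_2 + 0.2·π_3
Solving with the normalization constraint gives π = (0.4545, 0.2727, 0.2727).
So the stationary probability of Cart is 0.4545.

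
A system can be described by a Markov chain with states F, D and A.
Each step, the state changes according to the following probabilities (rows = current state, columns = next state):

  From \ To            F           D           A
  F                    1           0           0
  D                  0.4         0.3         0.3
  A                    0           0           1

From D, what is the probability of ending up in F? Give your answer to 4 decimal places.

0.5714

Let h(s) be the probability of absorption at F starting from transient state s. Then h(F) = 1 and h(A) = 0. By first-step analysis:
h(D) = 0.4·1 + 0.3·h(D) + 0.3·0
Solving: h(D) = 0.5714.
Starting from D, the probability is 0.5714.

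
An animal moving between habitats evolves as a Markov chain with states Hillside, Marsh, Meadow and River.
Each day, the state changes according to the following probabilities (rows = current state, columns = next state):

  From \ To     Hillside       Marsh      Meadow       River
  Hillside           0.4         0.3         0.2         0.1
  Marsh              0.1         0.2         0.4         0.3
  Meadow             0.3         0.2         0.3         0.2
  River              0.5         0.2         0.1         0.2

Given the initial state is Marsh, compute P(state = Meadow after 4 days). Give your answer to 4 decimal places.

0.2524

Propagate the distribution vector 4 days from Marsh.
After 0 days: (0.0000, 1.0000, 0.0000, 0.0000)
After 1 day: (0.1000, 0.2000, 0.4000, 0.3000)
After 2 days: (0.3300, 0.2100, 0.2500, 0.2100)
After 3 days: (0.3330, 0.2330, 0.2460, 0.1880)
After 4 days: (0.3243, 0.2333, 0.2524, 0.1900)
P(in Meadow after 4 days) = 0.2524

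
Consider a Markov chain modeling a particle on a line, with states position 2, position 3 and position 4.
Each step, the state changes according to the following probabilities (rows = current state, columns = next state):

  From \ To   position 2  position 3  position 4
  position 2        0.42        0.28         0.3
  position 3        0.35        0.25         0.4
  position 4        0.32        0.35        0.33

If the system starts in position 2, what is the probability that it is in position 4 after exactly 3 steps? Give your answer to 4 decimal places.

0.3394

Propagate the distribution vector 3 steps from position 2.
After 0 steps: (1.0000, 0.0000, 0.0000)
After 1 step: (0.4200, 0.2800, 0.3000)
After 2 steps: (0.3704, 0.2926, 0.3370)
After 3 steps: (0.3658, 0.2948, 0.3394)
P(in position 4 after 3 steps) = 0.3394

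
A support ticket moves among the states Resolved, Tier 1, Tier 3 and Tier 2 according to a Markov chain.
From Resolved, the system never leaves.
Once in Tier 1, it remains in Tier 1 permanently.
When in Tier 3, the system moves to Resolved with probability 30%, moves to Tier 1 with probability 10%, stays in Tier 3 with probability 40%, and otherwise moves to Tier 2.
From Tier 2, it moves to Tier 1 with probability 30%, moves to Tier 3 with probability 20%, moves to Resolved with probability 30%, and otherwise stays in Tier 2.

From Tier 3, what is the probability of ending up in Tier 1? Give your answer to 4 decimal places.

Let h(s) be the probability of absorption at Tier 1 starting from transient state s. Then h(Tier 1) = 1 and h(Resolved) = 0. By first-step analysis:
h(Tier 3) = 0.3·0 + 0.1·1 + 0.4·h(Tier 3) + 0.2·h(Tier 2)
h(Tier 2) = 0.3·0 + 0.3·1 + 0.2·h(Tier 3) + 0.2·h(Tier 2)
Solving: h(Tier 3) = 0.3182, h(Tier 2) = 0.4545.
Starting from Tier 3, the probability is 0.3182.

0.3182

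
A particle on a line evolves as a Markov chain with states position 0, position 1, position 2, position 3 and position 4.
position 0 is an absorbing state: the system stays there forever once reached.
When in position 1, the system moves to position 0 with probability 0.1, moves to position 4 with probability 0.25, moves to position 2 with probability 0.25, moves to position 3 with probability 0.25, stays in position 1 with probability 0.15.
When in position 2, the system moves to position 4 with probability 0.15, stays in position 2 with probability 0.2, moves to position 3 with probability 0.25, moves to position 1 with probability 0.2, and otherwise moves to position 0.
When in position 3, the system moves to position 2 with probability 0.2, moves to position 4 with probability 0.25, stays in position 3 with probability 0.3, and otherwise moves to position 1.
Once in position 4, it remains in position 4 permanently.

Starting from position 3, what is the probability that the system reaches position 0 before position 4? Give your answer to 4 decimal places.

Let h(s) be the probability of absorption at position 0 starting from transient state s. Then h(position 0) = 1 and h(position 4) = 0. By first-step analysis:
h(position 1) = 0.1·1 + 0.15·h(position 1) + 0.25·h(position 2) + 0.25·h(position 3) + 0.25·0
h(position 2) = 0.2·1 + 0.2·h(position 1) + 0.2·h(position 2) + 0.25·h(position 3) + 0.15·0
h(position 3) = 0.25·h(position 1) + 0.2·h(position 2) + 0.3·h(position 3) + 0.25·0
Solving: h(position 1) = 0.2973, h(position 2) = 0.3926, h(position 3) = 0.2184.
Starting from position 3, the probability is 0.2184.

0.2184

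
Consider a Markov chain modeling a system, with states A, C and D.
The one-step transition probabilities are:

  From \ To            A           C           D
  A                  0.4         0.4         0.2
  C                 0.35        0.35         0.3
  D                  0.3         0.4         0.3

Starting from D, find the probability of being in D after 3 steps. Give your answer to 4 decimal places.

Propagate the distribution vector 3 steps from D.
After 0 steps: (0.0000, 0.0000, 1.0000)
After 1 step: (0.3000, 0.4000, 0.3000)
After 2 steps: (0.3500, 0.3800, 0.2700)
After 3 steps: (0.3540, 0.3810, 0.2650)
P(in D after 3 steps) = 0.2650

0.2650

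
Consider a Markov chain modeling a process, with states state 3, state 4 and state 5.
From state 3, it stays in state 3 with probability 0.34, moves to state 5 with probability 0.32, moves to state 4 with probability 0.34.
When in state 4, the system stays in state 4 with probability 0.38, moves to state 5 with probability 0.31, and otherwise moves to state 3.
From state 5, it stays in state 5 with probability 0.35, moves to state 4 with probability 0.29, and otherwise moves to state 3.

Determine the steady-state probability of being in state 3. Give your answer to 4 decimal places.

0.3364

Let the stationary distribution be π with π = πP and π_1 + π_2 + π_3 = 1.
π_1 = 0.34·π_1 + 0.31·π_2 + 0.36·π_3
π_2 = 0.34·π_1 + 0.38·π_2 + 0.29·π_3
Solving with the normalization constraint gives π = (0.3364, 0.3372, 0.3264).
So the stationary probability of state 3 is 0.3364.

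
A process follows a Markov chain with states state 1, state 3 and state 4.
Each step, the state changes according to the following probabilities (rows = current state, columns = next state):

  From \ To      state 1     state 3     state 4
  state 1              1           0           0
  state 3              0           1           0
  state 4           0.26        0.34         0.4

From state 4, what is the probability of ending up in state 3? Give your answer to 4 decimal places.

Let h(s) be the probability of absorption at state 3 starting from transient state s. Then h(state 3) = 1 and h(state 1) = 0. By first-step analysis:
h(state 4) = 0.26·0 + 0.34·1 + 0.4·h(state 4)
Solving: h(state 4) = 0.5667.
Starting from state 4, the probability is 0.5667.

0.5667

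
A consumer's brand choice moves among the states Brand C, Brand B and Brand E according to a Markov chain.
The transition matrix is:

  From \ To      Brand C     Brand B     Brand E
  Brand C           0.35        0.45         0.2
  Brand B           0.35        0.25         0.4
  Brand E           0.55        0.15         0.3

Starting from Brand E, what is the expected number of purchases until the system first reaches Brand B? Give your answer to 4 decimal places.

3.4783

Let t(s) be the expected number of purchases to first reach Brand B from state s, with t(Brand B) = 0. Conditioning on the first purchase:
t(Brand C) = 1 + 0.35·t(Brand C) + 0.2·t(Brand E)
t(Brand E) = 1 + 0.55·t(Brand C) + 0.3·t(Brand E)
Solving: t(Brand C) = 2.6087, t(Brand E) = 3.4783.
Expected purchases from Brand E to Brand B: 3.4783.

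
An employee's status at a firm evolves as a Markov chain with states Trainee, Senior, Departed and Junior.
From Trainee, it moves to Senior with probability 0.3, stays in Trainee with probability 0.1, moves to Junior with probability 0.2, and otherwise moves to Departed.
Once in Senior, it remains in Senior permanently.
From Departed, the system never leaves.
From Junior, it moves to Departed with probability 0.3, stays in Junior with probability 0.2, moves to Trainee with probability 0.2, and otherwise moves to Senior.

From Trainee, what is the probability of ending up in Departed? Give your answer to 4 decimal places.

Let h(s) be the probability of absorption at Departed starting from transient state s. Then h(Departed) = 1 and h(Senior) = 0. By first-step analysis:
h(Trainee) = 0.1·h(Trainee) + 0.3·0 + 0.4·1 + 0.2·h(Junior)
h(Junior) = 0.2·h(Trainee) + 0.3·0 + 0.3·1 + 0.2·h(Junior)
Solving: h(Trainee) = 0.5588, h(Junior) = 0.5147.
Starting from Trainee, the probability is 0.5588.

0.5588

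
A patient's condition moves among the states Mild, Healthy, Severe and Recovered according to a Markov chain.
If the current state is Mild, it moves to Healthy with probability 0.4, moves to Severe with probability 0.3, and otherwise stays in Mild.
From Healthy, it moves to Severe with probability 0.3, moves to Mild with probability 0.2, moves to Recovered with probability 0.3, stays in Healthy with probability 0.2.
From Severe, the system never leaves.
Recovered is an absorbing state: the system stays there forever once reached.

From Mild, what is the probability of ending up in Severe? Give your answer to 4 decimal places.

0.7500

Let h(s) be the probability of absorption at Severe starting from transient state s. Then h(Severe) = 1 and h(Recovered) = 0. By first-step analysis:
h(Mild) = 0.3·h(Mild) + 0.4·h(Healthy) + 0.3·1
h(Healthy) = 0.2·h(Mild) + 0.2·h(Healthy) + 0.3·1 + 0.3·0
Solving: h(Mild) = 0.7500, h(Healthy) = 0.5625.
Starting from Mild, the probability is 0.7500.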